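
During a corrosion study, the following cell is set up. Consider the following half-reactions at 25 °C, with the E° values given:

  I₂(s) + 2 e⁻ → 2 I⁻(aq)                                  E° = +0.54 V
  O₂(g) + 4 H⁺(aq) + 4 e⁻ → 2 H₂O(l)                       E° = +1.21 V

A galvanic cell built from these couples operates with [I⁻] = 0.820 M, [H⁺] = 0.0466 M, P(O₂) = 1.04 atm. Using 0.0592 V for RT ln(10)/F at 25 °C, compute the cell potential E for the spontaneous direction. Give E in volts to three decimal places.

O₂/H₂O is the cathode (higher E°), I₂/I⁻ the anode: E°cell = +1.21 − (+0.54) = +0.67 V, n = 4.
Overall: O₂(g) + 4 H⁺(aq) + 4 I⁻(aq) → 2 H₂O(l) + 2 I₂(s)
Q = 1 / (P(O₂)·[H⁺]^4·[I⁻]^4); log Q = 5.654.
E = E° − (0.0592/n) log Q = +0.67 − (0.0592/4)(5.654) = +0.586 V.

+0.586 V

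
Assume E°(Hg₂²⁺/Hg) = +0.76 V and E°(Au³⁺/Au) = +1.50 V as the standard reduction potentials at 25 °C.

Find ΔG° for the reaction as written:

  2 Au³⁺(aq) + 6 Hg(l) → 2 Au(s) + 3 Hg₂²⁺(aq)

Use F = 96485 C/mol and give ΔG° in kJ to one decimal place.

-428.4 kJ

As written, Au³⁺/Au is reduced (cathode) and Hg₂²⁺/Hg is oxidised (anode), so E°cell = (+1.50) − (+0.76) = +0.74 V.
Balancing electrons gives n = 6.
ΔG° = −nFE° = −(6)(96485)(+0.74) = -428,393 J = -428.4 kJ.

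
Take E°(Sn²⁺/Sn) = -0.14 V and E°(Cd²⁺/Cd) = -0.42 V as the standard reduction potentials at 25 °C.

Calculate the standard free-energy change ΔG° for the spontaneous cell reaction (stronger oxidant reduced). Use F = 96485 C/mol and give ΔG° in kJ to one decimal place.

Sn²⁺/Sn (E° = -0.14 V) is the cathode; Cd²⁺/Cd (E° = -0.42 V) is the anode, so E°cell = +0.28 V.
Balancing electrons gives n = 2 (lcm of 2 and 2).
ΔG° = −nFE° = −(2)(96485)(+0.28) = -54,032 J = -54.0 kJ.

-54.0 kJ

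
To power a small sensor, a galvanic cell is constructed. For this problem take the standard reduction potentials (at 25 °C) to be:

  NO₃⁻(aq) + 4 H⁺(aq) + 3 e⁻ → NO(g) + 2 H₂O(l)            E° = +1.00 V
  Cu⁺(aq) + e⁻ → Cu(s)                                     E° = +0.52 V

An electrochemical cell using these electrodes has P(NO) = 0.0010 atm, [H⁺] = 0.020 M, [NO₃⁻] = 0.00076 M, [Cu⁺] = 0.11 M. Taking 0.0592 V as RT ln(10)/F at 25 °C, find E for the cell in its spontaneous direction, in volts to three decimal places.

+0.400 V

NO₃⁻/NO is the cathode (higher E°), Cu⁺/Cu the anode: E°cell = +1.00 − (+0.52) = +0.48 V, n = 3.
Overall: NO₃⁻(aq) + 4 H⁺(aq) + 3 Cu(s) → NO(g) + 2 H₂O(l) + 3 Cu⁺(aq)
Q = P(NO)·[Cu⁺]^3 / ([NO₃⁻]·[H⁺]^4); log Q = 4.039.
E = E° − (0.0592/n) log Q = +0.48 − (0.0592/3)(4.039) = +0.400 V.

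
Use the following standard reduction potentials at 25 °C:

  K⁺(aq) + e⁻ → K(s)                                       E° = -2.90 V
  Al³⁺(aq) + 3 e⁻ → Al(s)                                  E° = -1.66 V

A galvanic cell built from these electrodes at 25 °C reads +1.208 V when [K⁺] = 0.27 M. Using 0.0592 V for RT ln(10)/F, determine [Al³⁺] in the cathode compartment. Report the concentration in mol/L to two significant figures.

0.00047 M

Al³⁺/Al is the cathode, K⁺/K the anode: E°cell = +1.24 V, n = 3.
Overall reaction: Al³⁺(aq) + 3 K(s) → Al(s) + 3 K⁺(aq); Q = [K⁺]^3/[Al³⁺]^1.
From E = E° − (0.0592/n) log Q: log Q = (E° − E)·n/0.0592 = (+1.24 − (+1.208))·3/0.0592 = 1.6216.
So 1·log[Al³⁺] = 3·log(0.27) − log Q = -1.7059 − (1.6216) = -3.3275; [Al³⁺] = 10^(-3.3275) ≈ 0.00047 M.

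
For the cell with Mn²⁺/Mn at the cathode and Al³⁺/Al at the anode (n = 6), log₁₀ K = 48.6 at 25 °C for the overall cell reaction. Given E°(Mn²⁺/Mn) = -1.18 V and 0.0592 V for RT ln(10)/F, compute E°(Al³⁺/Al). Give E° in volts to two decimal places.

E°cell = (0.0592/n)·log K = (0.0592/6)(48.6) = +0.480 V.
Since Mn²⁺/Mn is the cathode and Al³⁺/Al the anode, E°cell = E°(Mn²⁺/Mn) − E°(Al³⁺/Al).
So E°(Al³⁺/Al) = E°(Mn²⁺/Mn) − E°cell = (-1.18) − (+0.480) = -1.66 V.

-1.66 V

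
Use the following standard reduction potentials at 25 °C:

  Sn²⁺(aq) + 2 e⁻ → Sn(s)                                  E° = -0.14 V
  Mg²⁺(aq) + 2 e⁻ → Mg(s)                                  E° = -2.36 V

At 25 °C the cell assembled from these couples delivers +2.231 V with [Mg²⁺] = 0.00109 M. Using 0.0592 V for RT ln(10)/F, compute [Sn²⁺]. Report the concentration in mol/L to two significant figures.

Sn²⁺/Sn is the cathode, Mg²⁺/Mg the anode: E°cell = +2.22 V, n = 2.
Overall reaction: Sn²⁺(aq) + Mg(s) → Sn(s) + Mg²⁺(aq); Q = [Mg²⁺]^1/[Sn²⁺]^1.
From E = E° − (0.0592/n) log Q: log Q = (E° − E)·n/0.0592 = (+2.22 − (+2.231))·2/0.0592 = -0.3716.
So 1·log[Sn²⁺] = 1·log(0.00109) − log Q = -2.9626 − (-0.3716) = -2.5910; [Sn²⁺] = 10^(-2.5910) ≈ 0.0026 M.

0.0026 M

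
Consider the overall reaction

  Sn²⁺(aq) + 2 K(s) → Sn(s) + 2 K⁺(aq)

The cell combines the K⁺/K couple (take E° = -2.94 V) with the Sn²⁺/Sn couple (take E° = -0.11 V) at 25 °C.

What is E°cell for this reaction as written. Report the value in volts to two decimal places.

+2.83 V

The Sn²⁺/Sn couple has the higher reduction potential, so it is the cathode; K⁺/K is oxidised at the anode.
E°cell = E°(cathode) − E°(anode) = (-0.11) − (-2.94) = +2.83 V.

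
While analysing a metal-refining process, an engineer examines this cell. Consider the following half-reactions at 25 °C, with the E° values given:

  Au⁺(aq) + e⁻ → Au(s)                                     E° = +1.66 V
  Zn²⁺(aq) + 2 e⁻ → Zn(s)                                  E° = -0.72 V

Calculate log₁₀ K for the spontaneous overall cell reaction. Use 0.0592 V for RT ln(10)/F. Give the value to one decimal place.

80.4

Cathode: Au⁺/Au; anode: Zn²⁺/Zn. E°cell = +2.38 V, n = 2.
log K = nE°cell / 0.0592 = (2)(+2.38) / 0.0592 = 80.4.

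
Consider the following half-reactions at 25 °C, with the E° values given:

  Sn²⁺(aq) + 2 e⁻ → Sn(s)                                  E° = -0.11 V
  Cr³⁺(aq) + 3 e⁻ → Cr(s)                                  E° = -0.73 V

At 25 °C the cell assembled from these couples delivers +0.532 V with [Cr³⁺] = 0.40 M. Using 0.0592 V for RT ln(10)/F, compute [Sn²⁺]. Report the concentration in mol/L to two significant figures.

Sn²⁺/Sn is the cathode, Cr³⁺/Cr the anode: E°cell = +0.62 V, n = 6.
Overall reaction: 3 Sn²⁺(aq) + 2 Cr(s) → 3 Sn(s) + 2 Cr³⁺(aq); Q = [Cr³⁺]^2/[Sn²⁺]^3.
From E = E° − (0.0592/n) log Q: log Q = (E° − E)·n/0.0592 = (+0.62 − (+0.532))·6/0.0592 = 8.9189.
So 3·log[Sn²⁺] = 2·log(0.4) − log Q = -0.7959 − (8.9189) = -9.7148; log[Sn²⁺] = -9.7148 / 3 = -3.2383; [Sn²⁺] = 10^(-3.2383) ≈ 0.00058 M.

0.00058 M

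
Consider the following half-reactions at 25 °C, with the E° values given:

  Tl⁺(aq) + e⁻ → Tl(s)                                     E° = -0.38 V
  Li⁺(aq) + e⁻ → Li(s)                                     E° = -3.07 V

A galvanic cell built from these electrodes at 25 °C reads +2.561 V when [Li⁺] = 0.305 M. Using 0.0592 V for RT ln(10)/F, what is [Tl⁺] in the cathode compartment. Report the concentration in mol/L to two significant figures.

0.0020 M

Tl⁺/Tl is the cathode, Li⁺/Li the anode: E°cell = +2.69 V, n = 1.
Overall reaction: Tl⁺(aq) + Li(s) → Tl(s) + Li⁺(aq); Q = [Li⁺]^1/[Tl⁺]^1.
From E = E° − (0.0592/n) log Q: log Q = (E° − E)·n/0.0592 = (+2.69 − (+2.561))·1/0.0592 = 2.1791.
So 1·log[Tl⁺] = 1·log(0.305) − log Q = -0.5157 − (2.1791) = -2.6948; [Tl⁺] = 10^(-2.6948) ≈ 0.0020 M.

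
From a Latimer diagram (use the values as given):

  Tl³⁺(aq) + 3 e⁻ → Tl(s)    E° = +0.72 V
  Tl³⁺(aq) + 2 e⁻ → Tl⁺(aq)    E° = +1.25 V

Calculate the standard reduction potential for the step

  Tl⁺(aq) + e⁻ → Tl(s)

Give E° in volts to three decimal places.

-0.340 V

Sequential free energies add, so n₃E°₃ = n₁E°₁ + n₂E°₂.
With n₃ = 3, and the known step contributing 2×(+1.25) V, the unknown satisfies 1·E° = 3×(+0.72) − 2×(+1.25) = -0.340.
E° = -0.340 / 1 = -0.340 V.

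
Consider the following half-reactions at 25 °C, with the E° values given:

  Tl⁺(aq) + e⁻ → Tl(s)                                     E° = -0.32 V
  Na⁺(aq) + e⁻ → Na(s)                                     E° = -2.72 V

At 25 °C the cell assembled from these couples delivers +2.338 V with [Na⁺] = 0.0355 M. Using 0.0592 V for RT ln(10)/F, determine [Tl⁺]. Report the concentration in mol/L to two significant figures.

0.0032 M

Tl⁺/Tl is the cathode, Na⁺/Na the anode: E°cell = +2.40 V, n = 1.
Overall reaction: Tl⁺(aq) + Na(s) → Tl(s) + Na⁺(aq); Q = [Na⁺]^1/[Tl⁺]^1.
From E = E° − (0.0592/n) log Q: log Q = (E° − E)·n/0.0592 = (+2.40 − (+2.338))·1/0.0592 = 1.0473.
So 1·log[Tl⁺] = 1·log(0.0355) − log Q = -1.4498 − (1.0473) = -2.4971; [Tl⁺] = 10^(-2.4971) ≈ 0.0032 M.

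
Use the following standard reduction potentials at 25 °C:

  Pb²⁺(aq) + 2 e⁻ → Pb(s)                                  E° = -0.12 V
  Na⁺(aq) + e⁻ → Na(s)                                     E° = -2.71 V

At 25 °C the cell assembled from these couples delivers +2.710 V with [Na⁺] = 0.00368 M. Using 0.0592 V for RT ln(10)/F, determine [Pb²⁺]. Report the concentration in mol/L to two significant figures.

Pb²⁺/Pb is the cathode, Na⁺/Na the anode: E°cell = +2.59 V, n = 2.
Overall reaction: Pb²⁺(aq) + 2 Na(s) → Pb(s) + 2 Na⁺(aq); Q = [Na⁺]^2/[Pb²⁺]^1.
From E = E° − (0.0592/n) log Q: log Q = (E° − E)·n/0.0592 = (+2.59 − (+2.710))·2/0.0592 = -4.0541.
So 1·log[Pb²⁺] = 2·log(0.00368) − log Q = -4.8683 − (-4.0541) = -0.8142; [Pb²⁺] = 10^(-0.8142) ≈ 0.15 M.

0.15 M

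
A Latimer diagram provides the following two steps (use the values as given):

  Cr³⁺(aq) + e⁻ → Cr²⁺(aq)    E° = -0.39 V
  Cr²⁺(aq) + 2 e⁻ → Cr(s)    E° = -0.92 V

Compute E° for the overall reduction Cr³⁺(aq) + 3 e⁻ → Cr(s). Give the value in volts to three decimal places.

-0.743 V

Standard free energies of sequential steps add: ΔG°₃ = ΔG°₁ + ΔG°₂, so n₃E°₃ = n₁E°₁ + n₂E°₂.
E°₃ = (1×-0.39 + 2×-0.92) / 3 = (-2.230) / 3 = -0.743 V.
Simply averaging or adding the two E° values would be wrong; the electron-weighted sum is required.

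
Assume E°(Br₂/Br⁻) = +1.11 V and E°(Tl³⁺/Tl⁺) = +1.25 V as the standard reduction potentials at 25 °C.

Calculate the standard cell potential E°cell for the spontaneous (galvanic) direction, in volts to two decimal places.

+0.14 V

The Tl³⁺/Tl⁺ couple has the higher reduction potential, so it is the cathode; Br₂/Br⁻ is oxidised at the anode.
E°cell = E°(cathode) − E°(anode) = (+1.25) − (+1.11) = +0.14 V.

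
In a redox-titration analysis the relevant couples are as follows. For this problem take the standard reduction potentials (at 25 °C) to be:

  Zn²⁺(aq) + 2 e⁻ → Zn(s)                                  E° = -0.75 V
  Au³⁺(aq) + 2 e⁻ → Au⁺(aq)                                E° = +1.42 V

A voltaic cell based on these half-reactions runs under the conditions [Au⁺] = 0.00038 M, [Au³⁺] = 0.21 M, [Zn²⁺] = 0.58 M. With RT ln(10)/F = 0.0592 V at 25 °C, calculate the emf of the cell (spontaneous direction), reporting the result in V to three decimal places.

+2.258 V

Au³⁺/Au⁺ is the cathode (higher E°), Zn²⁺/Zn the anode: E°cell = +1.42 − (-0.75) = +2.17 V, n = 2.
Overall: Au³⁺(aq) + Zn(s) → Au⁺(aq) + Zn²⁺(aq)
Q = [Au⁺]·[Zn²⁺] / ([Au³⁺]); log Q = -2.979.
E = E° − (0.0592/n) log Q = +2.17 − (0.0592/2)(-2.979) = +2.258 V.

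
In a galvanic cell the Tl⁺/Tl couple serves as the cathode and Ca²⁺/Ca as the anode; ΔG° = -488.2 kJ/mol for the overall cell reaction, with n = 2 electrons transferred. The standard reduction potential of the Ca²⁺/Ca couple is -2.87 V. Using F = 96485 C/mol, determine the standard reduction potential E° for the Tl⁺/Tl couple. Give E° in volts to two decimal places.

-0.34 V

E°cell = −ΔG°/(nF) = −(-488.2×10³)/((2)(96485)) = +2.530 V.
Since Tl⁺/Tl is the cathode and Ca²⁺/Ca the anode, E°cell = E°(Tl⁺/Tl) − E°(Ca²⁺/Ca).
So E°(Tl⁺/Tl) = E°cell + E°(Ca²⁺/Ca) = +2.530 + (-2.87) = -0.34 V.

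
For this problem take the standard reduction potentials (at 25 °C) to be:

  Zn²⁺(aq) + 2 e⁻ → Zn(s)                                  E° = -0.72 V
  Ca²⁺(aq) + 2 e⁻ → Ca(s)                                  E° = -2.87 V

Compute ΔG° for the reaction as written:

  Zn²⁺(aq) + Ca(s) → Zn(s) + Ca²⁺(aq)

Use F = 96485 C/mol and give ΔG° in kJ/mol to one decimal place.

-414.9 kJ/mol

As written, Zn²⁺/Zn is reduced (cathode) and Ca²⁺/Ca is oxidised (anode), so E°cell = (-0.72) − (-2.87) = +2.15 V.
Balancing electrons gives n = 2.
ΔG° = −nFE° = −(2)(96485)(+2.15) = -414,886 J = -414.9 kJ/mol.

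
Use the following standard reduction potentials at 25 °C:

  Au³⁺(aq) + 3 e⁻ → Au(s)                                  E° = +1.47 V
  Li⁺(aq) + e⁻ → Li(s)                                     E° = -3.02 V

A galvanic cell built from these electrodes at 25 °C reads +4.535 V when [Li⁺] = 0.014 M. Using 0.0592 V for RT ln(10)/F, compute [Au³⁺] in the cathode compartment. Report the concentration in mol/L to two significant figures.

Au³⁺/Au is the cathode, Li⁺/Li the anode: E°cell = +4.49 V, n = 3.
Overall reaction: Au³⁺(aq) + 3 Li(s) → Au(s) + 3 Li⁺(aq); Q = [Li⁺]^3/[Au³⁺]^1.
From E = E° − (0.0592/n) log Q: log Q = (E° − E)·n/0.0592 = (+4.49 − (+4.535))·3/0.0592 = -2.2804.
So 1·log[Au³⁺] = 3·log(0.014) − log Q = -5.5616 − (-2.2804) = -3.2812; [Au³⁺] = 10^(-3.2812) ≈ 0.00052 M.

0.00052 M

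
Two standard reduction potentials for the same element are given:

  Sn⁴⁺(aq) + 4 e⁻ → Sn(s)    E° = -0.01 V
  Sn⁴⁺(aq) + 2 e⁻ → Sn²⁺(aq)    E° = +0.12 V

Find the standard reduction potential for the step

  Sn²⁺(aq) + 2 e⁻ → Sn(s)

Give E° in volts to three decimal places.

Sequential free energies add, so n₃E°₃ = n₁E°₁ + n₂E°₂.
With n₃ = 4, and the known step contributing 2×(+0.12) V, the unknown satisfies 2·E° = 4×(-0.01) − 2×(+0.12) = -0.280.
E° = -0.280 / 2 = -0.140 V.

-0.140 V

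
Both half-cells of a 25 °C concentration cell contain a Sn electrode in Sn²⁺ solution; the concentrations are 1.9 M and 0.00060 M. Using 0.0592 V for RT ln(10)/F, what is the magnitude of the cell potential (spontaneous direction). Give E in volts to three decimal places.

+0.104 V

For a concentration cell E°cell = 0. The 1.9 M side is the cathode (reduction is favoured where [Sn²⁺] is higher).
With n = 2, E = −(0.0592/2) log([Sn²⁺]ₐₙ/[Sn²⁺]꜀ₐₜ) = −(0.0592/2) log(0.0006/1.9) = −(0.0592/2)(-3.501) = +0.104 V.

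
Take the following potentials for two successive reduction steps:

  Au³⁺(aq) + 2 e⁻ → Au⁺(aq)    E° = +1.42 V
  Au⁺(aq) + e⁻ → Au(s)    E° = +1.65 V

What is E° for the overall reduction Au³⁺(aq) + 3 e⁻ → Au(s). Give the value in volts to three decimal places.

Adding the free-energy changes (−nFE°) of the two steps gives −n₃FE°₃ = −n₁FE°₁ − n₂FE°₂.
E°₃ = (2×+1.42 + 1×+1.65) / 3 = (+4.490) / 3 = +1.497 V.

+1.497 V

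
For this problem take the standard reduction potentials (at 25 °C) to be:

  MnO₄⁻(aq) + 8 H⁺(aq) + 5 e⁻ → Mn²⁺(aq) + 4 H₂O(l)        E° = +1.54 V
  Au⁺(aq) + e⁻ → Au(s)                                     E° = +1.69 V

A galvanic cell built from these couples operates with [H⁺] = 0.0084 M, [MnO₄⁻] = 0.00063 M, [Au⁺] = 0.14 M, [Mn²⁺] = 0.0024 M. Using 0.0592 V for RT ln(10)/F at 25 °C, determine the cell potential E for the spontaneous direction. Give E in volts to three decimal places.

Au⁺/Au is the cathode (higher E°), MnO₄⁻/Mn²⁺ the anode: E°cell = +1.69 − (+1.54) = +0.15 V, n = 5.
Overall: 5 Au⁺(aq) + Mn²⁺(aq) + 4 H₂O(l) → 5 Au(s) + MnO₄⁻(aq) + 8 H⁺(aq)
Q = [MnO₄⁻]·[H⁺]^8 / ([Au⁺]^5·[Mn²⁺]); log Q = -12.917.
E = E° − (0.0592/n) log Q = +0.15 − (0.0592/5)(-12.917) = +0.303 V.

+0.303 V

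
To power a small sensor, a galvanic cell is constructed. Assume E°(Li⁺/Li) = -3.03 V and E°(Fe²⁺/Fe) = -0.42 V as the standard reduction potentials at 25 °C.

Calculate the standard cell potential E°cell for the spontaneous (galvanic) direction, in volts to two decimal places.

+2.61 V

The Fe²⁺/Fe couple has the higher reduction potential, so it is the cathode; Li⁺/Li is oxidised at the anode.
E°cell = E°(cathode) − E°(anode) = (-0.42) − (-3.03) = +2.61 V.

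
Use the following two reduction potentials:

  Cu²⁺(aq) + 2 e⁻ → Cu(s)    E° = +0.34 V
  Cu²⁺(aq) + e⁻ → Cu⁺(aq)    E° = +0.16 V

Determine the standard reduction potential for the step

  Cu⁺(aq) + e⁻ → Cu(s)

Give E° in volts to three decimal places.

+0.520 V

Sequential free energies add, so n₃E°₃ = n₁E°₁ + n₂E°₂.
With n₃ = 2, and the known step contributing 1×(+0.16) V, the unknown satisfies 1·E° = 2×(+0.34) − 1×(+0.16) = +0.520.
E° = +0.520 / 1 = +0.520 V.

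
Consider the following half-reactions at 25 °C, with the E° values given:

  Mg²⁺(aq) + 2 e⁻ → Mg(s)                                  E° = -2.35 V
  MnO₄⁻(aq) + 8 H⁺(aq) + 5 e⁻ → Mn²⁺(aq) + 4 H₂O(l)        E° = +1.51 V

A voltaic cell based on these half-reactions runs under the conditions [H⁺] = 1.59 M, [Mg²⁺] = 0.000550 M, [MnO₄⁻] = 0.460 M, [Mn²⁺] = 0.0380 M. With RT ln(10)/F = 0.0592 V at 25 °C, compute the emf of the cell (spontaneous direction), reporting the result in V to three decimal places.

MnO₄⁻/Mn²⁺ is the cathode (higher E°), Mg²⁺/Mg the anode: E°cell = +1.51 − (-2.35) = +3.86 V, n = 10.
Overall: 2 MnO₄⁻(aq) + 16 H⁺(aq) + 5 Mg(s) → 2 Mn²⁺(aq) + 8 H₂O(l) + 5 Mg²⁺(aq)
Q = [Mn²⁺]^2·[Mg²⁺]^5 / ([MnO₄⁻]^2·[H⁺]^16); log Q = -21.686.
E = E° − (0.0592/n) log Q = +3.86 − (0.0592/10)(-21.686) = +3.988 V.

+3.988 V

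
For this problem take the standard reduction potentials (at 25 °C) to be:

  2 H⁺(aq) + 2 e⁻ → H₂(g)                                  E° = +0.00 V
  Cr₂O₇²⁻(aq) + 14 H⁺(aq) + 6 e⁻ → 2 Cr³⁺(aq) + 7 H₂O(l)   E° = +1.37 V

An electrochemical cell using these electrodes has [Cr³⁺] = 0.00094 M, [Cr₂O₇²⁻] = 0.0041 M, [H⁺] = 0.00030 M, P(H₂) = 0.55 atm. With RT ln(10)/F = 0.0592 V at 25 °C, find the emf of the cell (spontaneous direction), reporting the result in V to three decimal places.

+1.120 V

Cr₂O₇²⁻/Cr³⁺ is the cathode (higher E°), H⁺/H₂ the anode: E°cell = +1.37 − (+0.00) = +1.37 V, n = 6.
Overall: Cr₂O₇²⁻(aq) + 8 H⁺(aq) + 3 H₂(g) → 2 Cr³⁺(aq) + 7 H₂O(l)
Q = [Cr³⁺]^2 / ([Cr₂O₇²⁻]·[H⁺]^8·P(H₂)^3); log Q = 25.295.
E = E° − (0.0592/n) log Q = +1.37 − (0.0592/6)(25.295) = +1.120 V.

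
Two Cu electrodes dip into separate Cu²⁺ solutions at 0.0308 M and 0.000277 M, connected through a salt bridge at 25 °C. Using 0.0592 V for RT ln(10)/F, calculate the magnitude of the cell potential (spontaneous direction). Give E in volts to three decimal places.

For a concentration cell E°cell = 0. The 0.0308 M side is the cathode (reduction is favoured where [Cu²⁺] is higher).
With n = 2, E = −(0.0592/2) log([Cu²⁺]ₐₙ/[Cu²⁺]꜀ₐₜ) = −(0.0592/2) log(0.000277/0.0308) = −(0.0592/2)(-2.046) = +0.061 V.

+0.061 V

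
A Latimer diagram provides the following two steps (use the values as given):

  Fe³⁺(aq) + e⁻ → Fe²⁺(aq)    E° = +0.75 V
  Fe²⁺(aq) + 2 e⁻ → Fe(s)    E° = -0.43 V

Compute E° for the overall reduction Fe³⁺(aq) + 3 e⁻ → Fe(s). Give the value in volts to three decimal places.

-0.037 V

Since ΔG° = −nFE° is additive over sequential reductions, n₃E°₃ = n₁E°₁ + n₂E°₂.
E°₃ = (1×+0.75 + 2×-0.43) / 3 = (-0.110) / 3 = -0.037 V.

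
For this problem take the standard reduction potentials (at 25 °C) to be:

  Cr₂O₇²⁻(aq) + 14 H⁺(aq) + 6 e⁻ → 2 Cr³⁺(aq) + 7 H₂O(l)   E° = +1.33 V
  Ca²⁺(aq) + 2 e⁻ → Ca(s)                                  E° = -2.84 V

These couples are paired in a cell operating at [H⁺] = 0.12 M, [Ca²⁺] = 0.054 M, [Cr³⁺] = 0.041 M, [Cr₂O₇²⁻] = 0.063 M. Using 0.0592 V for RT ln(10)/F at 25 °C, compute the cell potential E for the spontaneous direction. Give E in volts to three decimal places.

Cr₂O₇²⁻/Cr³⁺ is the cathode (higher E°), Ca²⁺/Ca the anode: E°cell = +1.33 − (-2.84) = +4.17 V, n = 6.
Overall: Cr₂O₇²⁻(aq) + 14 H⁺(aq) + 3 Ca(s) → 2 Cr³⁺(aq) + 7 H₂O(l) + 3 Ca²⁺(aq)
Q = [Cr³⁺]^2·[Ca²⁺]^3 / ([Cr₂O₇²⁻]·[H⁺]^14); log Q = 7.515.
E = E° − (0.0592/n) log Q = +4.17 − (0.0592/6)(7.515) = +4.096 V.

+4.096 V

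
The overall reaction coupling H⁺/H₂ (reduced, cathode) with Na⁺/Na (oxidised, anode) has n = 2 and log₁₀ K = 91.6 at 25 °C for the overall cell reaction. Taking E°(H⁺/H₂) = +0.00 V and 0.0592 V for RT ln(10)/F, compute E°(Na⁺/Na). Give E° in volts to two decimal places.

-2.71 V

E°cell = (0.0592/n)·log K = (0.0592/2)(91.6) = +2.711 V.
Since H⁺/H₂ is the cathode and Na⁺/Na the anode, E°cell = E°(H⁺/H₂) − E°(Na⁺/Na).
So E°(Na⁺/Na) = E°(H⁺/H₂) − E°cell = (+0.00) − (+2.711) = -2.71 V.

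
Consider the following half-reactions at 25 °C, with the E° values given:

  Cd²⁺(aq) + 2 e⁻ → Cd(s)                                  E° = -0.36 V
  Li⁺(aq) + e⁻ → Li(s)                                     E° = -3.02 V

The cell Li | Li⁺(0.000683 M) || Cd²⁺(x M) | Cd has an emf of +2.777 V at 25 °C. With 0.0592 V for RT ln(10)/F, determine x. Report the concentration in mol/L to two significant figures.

0.0042 M

Cd²⁺/Cd is the cathode, Li⁺/Li the anode: E°cell = +2.66 V, n = 2.
Overall reaction: Cd²⁺(aq) + 2 Li(s) → Cd(s) + 2 Li⁺(aq); Q = [Li⁺]^2/[Cd²⁺]^1.
From E = E° − (0.0592/n) log Q: log Q = (E° − E)·n/0.0592 = (+2.66 − (+2.777))·2/0.0592 = -3.9527.
So 1·log[Cd²⁺] = 2·log(0.000683) − log Q = -6.3312 − (-3.9527) = -2.3785; [Cd²⁺] = 10^(-2.3785) ≈ 0.0042 M.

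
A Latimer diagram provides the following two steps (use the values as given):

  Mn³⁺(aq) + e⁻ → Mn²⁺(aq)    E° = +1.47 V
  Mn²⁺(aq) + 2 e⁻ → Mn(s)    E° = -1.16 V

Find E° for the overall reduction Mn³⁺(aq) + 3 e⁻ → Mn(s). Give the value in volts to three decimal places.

-0.283 V

Adding the free-energy changes (−nFE°) of the two steps gives −n₃FE°₃ = −n₁FE°₁ − n₂FE°₂.
E°₃ = (1×+1.47 + 2×-1.16) / 3 = (-0.850) / 3 = -0.283 V.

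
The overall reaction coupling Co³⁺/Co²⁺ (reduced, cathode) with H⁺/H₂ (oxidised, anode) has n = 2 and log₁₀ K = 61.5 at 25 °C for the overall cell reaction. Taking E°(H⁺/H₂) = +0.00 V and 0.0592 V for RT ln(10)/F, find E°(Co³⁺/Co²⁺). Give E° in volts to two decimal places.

E°cell = (0.0592/n)·log K = (0.0592/2)(61.5) = +1.820 V.
Since Co³⁺/Co²⁺ is the cathode and H⁺/H₂ the anode, E°cell = E°(Co³⁺/Co²⁺) − E°(H⁺/H₂).
So E°(Co³⁺/Co²⁺) = E°cell + E°(H⁺/H₂) = +1.820 + (+0.00) = +1.82 V.

+1.82 V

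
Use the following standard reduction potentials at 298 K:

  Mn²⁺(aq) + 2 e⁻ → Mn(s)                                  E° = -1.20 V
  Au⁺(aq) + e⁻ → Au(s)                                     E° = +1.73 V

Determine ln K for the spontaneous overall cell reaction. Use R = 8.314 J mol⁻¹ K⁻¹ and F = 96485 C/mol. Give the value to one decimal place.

228.2

Cathode: Au⁺/Au; anode: Mn²⁺/Mn. E°cell = (+1.73) − (-1.20) = +2.93 V, with n = 2.
ΔG° = −nFE° = −RT ln K, so ln K = nFE°/(RT) = (2)(96485)(+2.93) / ((8.314)(298)) = 228.208.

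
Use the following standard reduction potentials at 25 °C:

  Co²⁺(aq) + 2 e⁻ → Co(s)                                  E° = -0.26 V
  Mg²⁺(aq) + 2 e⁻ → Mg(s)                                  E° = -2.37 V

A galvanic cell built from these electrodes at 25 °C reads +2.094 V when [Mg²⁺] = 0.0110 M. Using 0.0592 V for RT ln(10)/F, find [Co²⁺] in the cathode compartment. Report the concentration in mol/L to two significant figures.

Co²⁺/Co is the cathode, Mg²⁺/Mg the anode: E°cell = +2.11 V, n = 2.
Overall reaction: Co²⁺(aq) + Mg(s) → Co(s) + Mg²⁺(aq); Q = [Mg²⁺]^1/[Co²⁺]^1.
From E = E° − (0.0592/n) log Q: log Q = (E° − E)·n/0.0592 = (+2.11 − (+2.094))·2/0.0592 = 0.5405.
So 1·log[Co²⁺] = 1·log(0.011) − log Q = -1.9586 − (0.5405) = -2.4991; [Co²⁺] = 10^(-2.4991) ≈ 0.0032 M.

0.0032 M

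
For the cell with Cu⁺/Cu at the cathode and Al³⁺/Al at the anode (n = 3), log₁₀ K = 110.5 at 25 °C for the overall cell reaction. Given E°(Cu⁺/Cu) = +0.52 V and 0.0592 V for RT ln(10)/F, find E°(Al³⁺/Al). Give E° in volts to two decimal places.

-1.66 V

E°cell = (0.0592/n)·log K = (0.0592/3)(110.5) = +2.181 V.
Since Cu⁺/Cu is the cathode and Al³⁺/Al the anode, E°cell = E°(Cu⁺/Cu) − E°(Al³⁺/Al).
So E°(Al³⁺/Al) = E°(Cu⁺/Cu) − E°cell = (+0.52) − (+2.181) = -1.66 V.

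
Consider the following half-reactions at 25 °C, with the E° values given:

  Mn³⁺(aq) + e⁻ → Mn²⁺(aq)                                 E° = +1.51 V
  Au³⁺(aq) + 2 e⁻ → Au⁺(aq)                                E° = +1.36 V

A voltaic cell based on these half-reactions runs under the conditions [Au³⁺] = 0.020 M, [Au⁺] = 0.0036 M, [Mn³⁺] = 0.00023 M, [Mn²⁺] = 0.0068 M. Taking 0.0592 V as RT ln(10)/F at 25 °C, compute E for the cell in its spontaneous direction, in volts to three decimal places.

Mn³⁺/Mn²⁺ is the cathode (higher E°), Au³⁺/Au⁺ the anode: E°cell = +1.51 − (+1.36) = +0.15 V, n = 2.
Overall: 2 Mn³⁺(aq) + Au⁺(aq) → 2 Mn²⁺(aq) + Au³⁺(aq)
Q = [Mn²⁺]^2·[Au³⁺] / ([Mn³⁺]^2·[Au⁺]); log Q = 3.686.
E = E° − (0.0592/n) log Q = +0.15 − (0.0592/2)(3.686) = +0.041 V.

+0.041 V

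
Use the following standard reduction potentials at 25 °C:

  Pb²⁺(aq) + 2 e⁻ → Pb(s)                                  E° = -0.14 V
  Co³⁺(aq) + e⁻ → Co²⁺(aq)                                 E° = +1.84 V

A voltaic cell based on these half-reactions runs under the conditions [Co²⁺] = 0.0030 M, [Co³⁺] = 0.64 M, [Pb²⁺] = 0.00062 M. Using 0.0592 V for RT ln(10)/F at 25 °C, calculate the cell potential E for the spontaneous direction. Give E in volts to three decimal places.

+2.213 V

Co³⁺/Co²⁺ is the cathode (higher E°), Pb²⁺/Pb the anode: E°cell = +1.84 − (-0.14) = +1.98 V, n = 2.
Overall: 2 Co³⁺(aq) + Pb(s) → 2 Co²⁺(aq) + Pb²⁺(aq)
Q = [Co²⁺]^2·[Pb²⁺] / ([Co³⁺]^2); log Q = -7.866.
E = E° − (0.0592/n) log Q = +1.98 − (0.0592/2)(-7.866) = +2.213 V.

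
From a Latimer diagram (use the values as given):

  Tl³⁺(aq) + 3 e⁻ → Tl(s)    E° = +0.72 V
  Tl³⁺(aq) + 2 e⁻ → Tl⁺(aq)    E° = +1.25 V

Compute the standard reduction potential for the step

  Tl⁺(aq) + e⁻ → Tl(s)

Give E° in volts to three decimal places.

-0.340 V

Sequential free energies add, so n₃E°₃ = n₁E°₁ + n₂E°₂.
With n₃ = 3, and the known step contributing 2×(+1.25) V, the unknown satisfies 1·E° = 3×(+0.72) − 2×(+1.25) = -0.340.
E° = -0.340 / 1 = -0.340 V.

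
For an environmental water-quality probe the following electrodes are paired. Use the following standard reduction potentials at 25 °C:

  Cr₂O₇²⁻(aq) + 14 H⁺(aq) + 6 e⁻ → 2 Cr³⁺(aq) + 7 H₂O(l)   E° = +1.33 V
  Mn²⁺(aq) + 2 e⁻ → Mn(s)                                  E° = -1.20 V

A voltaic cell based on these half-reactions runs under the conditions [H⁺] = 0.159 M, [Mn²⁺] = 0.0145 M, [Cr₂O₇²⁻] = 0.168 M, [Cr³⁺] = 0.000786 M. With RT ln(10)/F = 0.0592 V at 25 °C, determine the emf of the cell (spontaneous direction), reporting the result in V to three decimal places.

Cr₂O₇²⁻/Cr³⁺ is the cathode (higher E°), Mn²⁺/Mn the anode: E°cell = +1.33 − (-1.20) = +2.53 V, n = 6.
Overall: Cr₂O₇²⁻(aq) + 14 H⁺(aq) + 3 Mn(s) → 2 Cr³⁺(aq) + 7 H₂O(l) + 3 Mn²⁺(aq)
Q = [Cr³⁺]^2·[Mn²⁺]^3 / ([Cr₂O₇²⁻]·[H⁺]^14); log Q = 0.230.
E = E° − (0.0592/n) log Q = +2.53 − (0.0592/6)(0.230) = +2.528 V.

+2.528 V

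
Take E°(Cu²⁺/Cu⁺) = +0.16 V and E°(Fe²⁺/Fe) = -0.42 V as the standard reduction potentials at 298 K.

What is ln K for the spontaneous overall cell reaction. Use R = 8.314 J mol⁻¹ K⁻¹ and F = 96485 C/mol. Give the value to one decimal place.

Cathode: Cu²⁺/Cu⁺; anode: Fe²⁺/Fe. E°cell = (+0.16) − (-0.42) = +0.58 V, with n = 2.
ΔG° = −nFE° = −RT ln K, so ln K = nFE°/(RT) = (2)(96485)(+0.58) / ((8.314)(298)) = 45.174.

45.2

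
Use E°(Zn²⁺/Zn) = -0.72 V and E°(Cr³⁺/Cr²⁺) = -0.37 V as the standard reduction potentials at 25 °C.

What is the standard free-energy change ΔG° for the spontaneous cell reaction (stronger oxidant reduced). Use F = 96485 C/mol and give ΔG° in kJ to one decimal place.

-67.5 kJ

Cr³⁺/Cr²⁺ (E° = -0.37 V) is the cathode; Zn²⁺/Zn (E° = -0.72 V) is the anode, so E°cell = +0.35 V.
Balancing electrons gives n = 2 (lcm of 1 and 2).
ΔG° = −nFE° = −(2)(96485)(+0.35) = -67,540 J = -67.5 kJ.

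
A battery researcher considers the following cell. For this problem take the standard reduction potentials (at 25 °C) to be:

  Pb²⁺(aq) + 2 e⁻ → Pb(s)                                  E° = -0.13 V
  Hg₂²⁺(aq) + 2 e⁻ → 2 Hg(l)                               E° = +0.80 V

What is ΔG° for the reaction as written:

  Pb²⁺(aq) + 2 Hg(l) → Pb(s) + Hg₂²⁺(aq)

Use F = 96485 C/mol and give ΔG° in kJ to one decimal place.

As written, Pb²⁺/Pb is reduced (cathode) and Hg₂²⁺/Hg is oxidised (anode), so E°cell = (-0.13) − (+0.80) = -0.93 V.
Balancing electrons gives n = 2.
ΔG° = −nFE° = −(2)(96485)(-0.93) = 179,462 J = +179.5 kJ.

+179.5 kJ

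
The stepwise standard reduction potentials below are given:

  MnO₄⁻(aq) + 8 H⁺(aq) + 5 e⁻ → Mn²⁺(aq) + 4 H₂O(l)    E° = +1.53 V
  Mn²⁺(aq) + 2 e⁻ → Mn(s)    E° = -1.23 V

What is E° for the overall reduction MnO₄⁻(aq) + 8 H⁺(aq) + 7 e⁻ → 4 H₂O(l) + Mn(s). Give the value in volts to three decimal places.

Standard free energies of sequential steps add: ΔG°₃ = ΔG°₁ + ΔG°₂, so n₃E°₃ = n₁E°₁ + n₂E°₂.
E°₃ = (5×+1.53 + 2×-1.23) / 7 = (+5.190) / 7 = +0.741 V.

+0.741 V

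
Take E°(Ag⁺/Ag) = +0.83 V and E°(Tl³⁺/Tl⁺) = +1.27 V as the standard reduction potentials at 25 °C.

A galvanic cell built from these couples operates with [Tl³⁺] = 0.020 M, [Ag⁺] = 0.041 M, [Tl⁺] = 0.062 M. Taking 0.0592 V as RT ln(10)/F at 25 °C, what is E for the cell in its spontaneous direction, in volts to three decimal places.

Tl³⁺/Tl⁺ is the cathode (higher E°), Ag⁺/Ag the anode: E°cell = +1.27 − (+0.83) = +0.44 V, n = 2.
Overall: Tl³⁺(aq) + 2 Ag(s) → Tl⁺(aq) + 2 Ag⁺(aq)
Q = [Tl⁺]·[Ag⁺]^2 / ([Tl³⁺]); log Q = -2.283.
E = E° − (0.0592/n) log Q = +0.44 − (0.0592/2)(-2.283) = +0.508 V.

+0.508 V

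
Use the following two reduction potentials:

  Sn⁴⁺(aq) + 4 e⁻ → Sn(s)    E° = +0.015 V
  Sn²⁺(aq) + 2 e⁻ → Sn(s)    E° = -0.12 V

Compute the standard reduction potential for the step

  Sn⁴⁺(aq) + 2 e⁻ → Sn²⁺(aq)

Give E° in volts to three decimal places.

Sequential free energies add, so n₃E°₃ = n₁E°₁ + n₂E°₂.
With n₃ = 4, and the known step contributing 2×(-0.12) V, the unknown satisfies 2·E° = 4×(+0.015) − 2×(-0.12) = +0.300.
E° = +0.300 / 2 = +0.150 V.

+0.150 V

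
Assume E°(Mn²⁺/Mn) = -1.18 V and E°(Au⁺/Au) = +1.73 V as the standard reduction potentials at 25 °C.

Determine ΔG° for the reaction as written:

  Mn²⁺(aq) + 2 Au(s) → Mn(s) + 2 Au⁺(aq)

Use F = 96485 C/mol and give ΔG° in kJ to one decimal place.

+561.5 kJ

As written, Mn²⁺/Mn is reduced (cathode) and Au⁺/Au is oxidised (anode), so E°cell = (-1.18) − (+1.73) = -2.91 V.
Balancing electrons gives n = 2.
ΔG° = −nFE° = −(2)(96485)(-2.91) = 561,543 J = +561.5 kJ.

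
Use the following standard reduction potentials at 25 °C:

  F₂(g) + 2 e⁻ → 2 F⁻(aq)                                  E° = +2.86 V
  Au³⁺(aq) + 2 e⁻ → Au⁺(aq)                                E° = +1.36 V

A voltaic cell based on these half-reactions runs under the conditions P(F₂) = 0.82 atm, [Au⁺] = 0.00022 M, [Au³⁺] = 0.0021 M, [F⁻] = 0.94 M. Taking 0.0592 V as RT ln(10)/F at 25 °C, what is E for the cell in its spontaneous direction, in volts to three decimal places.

F₂/F⁻ is the cathode (higher E°), Au³⁺/Au⁺ the anode: E°cell = +2.86 − (+1.36) = +1.50 V, n = 2.
Overall: F₂(g) + Au⁺(aq) → 2 F⁻(aq) + Au³⁺(aq)
Q = [F⁻]^2·[Au³⁺] / (P(F₂)·[Au⁺]); log Q = 1.012.
E = E° − (0.0592/n) log Q = +1.50 − (0.0592/2)(1.012) = +1.470 V.

+1.470 V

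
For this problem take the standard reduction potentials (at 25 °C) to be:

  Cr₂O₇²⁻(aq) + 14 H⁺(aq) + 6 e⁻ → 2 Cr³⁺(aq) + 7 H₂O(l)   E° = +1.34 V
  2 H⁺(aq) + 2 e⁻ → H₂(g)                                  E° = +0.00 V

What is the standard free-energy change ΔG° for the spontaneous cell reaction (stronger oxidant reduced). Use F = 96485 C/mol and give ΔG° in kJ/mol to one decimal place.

-775.7 kJ/mol

Cr₂O₇²⁻/Cr³⁺ (E° = +1.34 V) is the cathode; H⁺/H₂ (E° = +0.00 V) is the anode, so E°cell = +1.34 V.
Balancing electrons gives n = 6 (lcm of 6 and 2).
ΔG° = −nFE° = −(6)(96485)(+1.34) = -775,739 J = -775.7 kJ/mol.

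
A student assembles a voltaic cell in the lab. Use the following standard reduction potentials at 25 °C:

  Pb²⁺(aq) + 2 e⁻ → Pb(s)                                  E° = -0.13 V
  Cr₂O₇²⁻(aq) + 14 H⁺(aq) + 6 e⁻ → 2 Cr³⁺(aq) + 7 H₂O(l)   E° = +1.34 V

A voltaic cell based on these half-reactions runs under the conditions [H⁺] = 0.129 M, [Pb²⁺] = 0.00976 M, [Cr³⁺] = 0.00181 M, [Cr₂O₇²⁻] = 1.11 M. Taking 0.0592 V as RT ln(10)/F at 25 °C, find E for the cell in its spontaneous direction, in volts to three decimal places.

+1.461 V

Cr₂O₇²⁻/Cr³⁺ is the cathode (higher E°), Pb²⁺/Pb the anode: E°cell = +1.34 − (-0.13) = +1.47 V, n = 6.
Overall: Cr₂O₇²⁻(aq) + 14 H⁺(aq) + 3 Pb(s) → 2 Cr³⁺(aq) + 7 H₂O(l) + 3 Pb²⁺(aq)
Q = [Cr³⁺]^2·[Pb²⁺]^3 / ([Cr₂O₇²⁻]·[H⁺]^14); log Q = 0.890.
E = E° − (0.0592/n) log Q = +1.47 − (0.0592/6)(0.890) = +1.461 V.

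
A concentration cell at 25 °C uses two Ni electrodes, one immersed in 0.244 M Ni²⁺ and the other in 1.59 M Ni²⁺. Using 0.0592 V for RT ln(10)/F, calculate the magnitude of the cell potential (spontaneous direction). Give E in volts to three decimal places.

+0.024 V

For a concentration cell E°cell = 0. The 1.59 M side is the cathode (reduction is favoured where [Ni²⁺] is higher).
With n = 2, E = −(0.0592/2) log([Ni²⁺]ₐₙ/[Ni²⁺]꜀ₐₜ) = −(0.0592/2) log(0.244/1.59) = −(0.0592/2)(-0.814) = +0.024 V.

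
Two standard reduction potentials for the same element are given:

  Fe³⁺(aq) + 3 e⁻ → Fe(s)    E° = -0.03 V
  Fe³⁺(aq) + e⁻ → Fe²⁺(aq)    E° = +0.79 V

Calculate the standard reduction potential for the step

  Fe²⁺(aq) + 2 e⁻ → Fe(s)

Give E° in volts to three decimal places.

Sequential free energies add, so n₃E°₃ = n₁E°₁ + n₂E°₂.
With n₃ = 3, and the known step contributing 1×(+0.79) V, the unknown satisfies 2·E° = 3×(-0.03) − 1×(+0.79) = -0.880.
E° = -0.880 / 2 = -0.440 V.

-0.440 V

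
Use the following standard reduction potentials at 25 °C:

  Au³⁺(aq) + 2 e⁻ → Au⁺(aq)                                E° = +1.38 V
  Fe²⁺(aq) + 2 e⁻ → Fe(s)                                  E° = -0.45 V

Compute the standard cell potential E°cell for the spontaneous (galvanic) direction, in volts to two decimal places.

The Au³⁺/Au⁺ couple has the higher reduction potential, so it is the cathode; Fe²⁺/Fe is oxidised at the anode.
E°cell = E°(cathode) − E°(anode) = (+1.38) − (-0.45) = +1.83 V.

+1.83 V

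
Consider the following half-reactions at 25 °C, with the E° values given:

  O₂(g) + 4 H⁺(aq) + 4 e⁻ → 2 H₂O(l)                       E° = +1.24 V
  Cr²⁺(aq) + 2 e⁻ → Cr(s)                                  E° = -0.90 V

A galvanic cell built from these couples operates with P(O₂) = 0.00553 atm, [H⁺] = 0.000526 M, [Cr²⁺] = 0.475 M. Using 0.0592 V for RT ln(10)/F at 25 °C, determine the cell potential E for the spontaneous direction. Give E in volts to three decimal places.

+1.922 V

O₂/H₂O is the cathode (higher E°), Cr²⁺/Cr the anode: E°cell = +1.24 − (-0.90) = +2.14 V, n = 4.
Overall: O₂(g) + 4 H⁺(aq) + 2 Cr(s) → 2 H₂O(l) + 2 Cr²⁺(aq)
Q = [Cr²⁺]^2 / (P(O₂)·[H⁺]^4); log Q = 14.727.
E = E° − (0.0592/n) log Q = +2.14 − (0.0592/4)(14.727) = +1.922 V.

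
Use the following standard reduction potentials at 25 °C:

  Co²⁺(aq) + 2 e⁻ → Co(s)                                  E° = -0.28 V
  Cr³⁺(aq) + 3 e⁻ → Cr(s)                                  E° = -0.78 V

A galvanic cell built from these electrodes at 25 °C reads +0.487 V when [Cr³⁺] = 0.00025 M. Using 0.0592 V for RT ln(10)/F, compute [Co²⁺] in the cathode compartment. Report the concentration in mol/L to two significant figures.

Co²⁺/Co is the cathode, Cr³⁺/Cr the anode: E°cell = +0.50 V, n = 6.
Overall reaction: 3 Co²⁺(aq) + 2 Cr(s) → 3 Co(s) + 2 Cr³⁺(aq); Q = [Cr³⁺]^2/[Co²⁺]^3.
From E = E° − (0.0592/n) log Q: log Q = (E° − E)·n/0.0592 = (+0.50 − (+0.487))·6/0.0592 = 1.3176.
So 3·log[Co²⁺] = 2·log(0.00025) − log Q = -7.2041 − (1.3176) = -8.5217; log[Co²⁺] = -8.5217 / 3 = -2.8406; [Co²⁺] = 10^(-2.8406) ≈ 0.0014 M.

0.0014 M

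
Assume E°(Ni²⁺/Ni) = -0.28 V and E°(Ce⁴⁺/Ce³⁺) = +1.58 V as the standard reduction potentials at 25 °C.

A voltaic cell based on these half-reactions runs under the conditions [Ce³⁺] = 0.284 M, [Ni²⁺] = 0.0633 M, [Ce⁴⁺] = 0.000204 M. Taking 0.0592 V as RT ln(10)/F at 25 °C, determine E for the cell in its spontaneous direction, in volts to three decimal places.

+1.709 V

Ce⁴⁺/Ce³⁺ is the cathode (higher E°), Ni²⁺/Ni the anode: E°cell = +1.58 − (-0.28) = +1.86 V, n = 2.
Overall: 2 Ce⁴⁺(aq) + Ni(s) → 2 Ce³⁺(aq) + Ni²⁺(aq)
Q = [Ce³⁺]^2·[Ni²⁺] / ([Ce⁴⁺]^2); log Q = 5.089.
E = E° − (0.0592/n) log Q = +1.86 − (0.0592/2)(5.089) = +1.709 V.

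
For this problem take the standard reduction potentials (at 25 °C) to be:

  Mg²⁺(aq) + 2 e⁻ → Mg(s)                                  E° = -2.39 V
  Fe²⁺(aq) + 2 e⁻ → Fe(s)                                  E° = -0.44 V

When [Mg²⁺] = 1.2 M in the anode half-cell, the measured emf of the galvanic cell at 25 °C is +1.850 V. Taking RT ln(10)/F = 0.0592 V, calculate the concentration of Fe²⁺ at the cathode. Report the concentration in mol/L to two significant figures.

Fe²⁺/Fe is the cathode, Mg²⁺/Mg the anode: E°cell = +1.95 V, n = 2.
Overall reaction: Fe²⁺(aq) + Mg(s) → Fe(s) + Mg²⁺(aq); Q = [Mg²⁺]^1/[Fe²⁺]^1.
From E = E° − (0.0592/n) log Q: log Q = (E° − E)·n/0.0592 = (+1.95 − (+1.850))·2/0.0592 = 3.3784.
So 1·log[Fe²⁺] = 1·log(1.2) − log Q = 0.0792 − (3.3784) = -3.2992; [Fe²⁺] = 10^(-3.2992) ≈ 0.00050 M.

0.00050 M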